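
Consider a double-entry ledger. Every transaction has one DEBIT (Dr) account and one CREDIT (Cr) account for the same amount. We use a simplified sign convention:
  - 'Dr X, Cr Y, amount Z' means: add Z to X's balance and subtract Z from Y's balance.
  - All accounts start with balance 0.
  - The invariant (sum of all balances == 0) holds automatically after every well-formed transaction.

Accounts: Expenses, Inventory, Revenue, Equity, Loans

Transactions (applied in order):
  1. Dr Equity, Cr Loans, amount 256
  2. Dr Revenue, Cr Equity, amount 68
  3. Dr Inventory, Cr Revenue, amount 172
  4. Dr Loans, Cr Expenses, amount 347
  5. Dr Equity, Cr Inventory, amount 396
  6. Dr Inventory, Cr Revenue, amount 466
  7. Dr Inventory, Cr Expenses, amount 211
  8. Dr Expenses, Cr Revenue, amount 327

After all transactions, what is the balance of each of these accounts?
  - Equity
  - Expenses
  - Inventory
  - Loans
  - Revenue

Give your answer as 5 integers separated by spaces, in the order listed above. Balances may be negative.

After txn 1 (Dr Equity, Cr Loans, amount 256): Equity=256 Loans=-256
After txn 2 (Dr Revenue, Cr Equity, amount 68): Equity=188 Loans=-256 Revenue=68
After txn 3 (Dr Inventory, Cr Revenue, amount 172): Equity=188 Inventory=172 Loans=-256 Revenue=-104
After txn 4 (Dr Loans, Cr Expenses, amount 347): Equity=188 Expenses=-347 Inventory=172 Loans=91 Revenue=-104
After txn 5 (Dr Equity, Cr Inventory, amount 396): Equity=584 Expenses=-347 Inventory=-224 Loans=91 Revenue=-104
After txn 6 (Dr Inventory, Cr Revenue, amount 466): Equity=584 Expenses=-347 Inventory=242 Loans=91 Revenue=-570
After txn 7 (Dr Inventory, Cr Expenses, amount 211): Equity=584 Expenses=-558 Inventory=453 Loans=91 Revenue=-570
After txn 8 (Dr Expenses, Cr Revenue, amount 327): Equity=584 Expenses=-231 Inventory=453 Loans=91 Revenue=-897

Answer: 584 -231 453 91 -897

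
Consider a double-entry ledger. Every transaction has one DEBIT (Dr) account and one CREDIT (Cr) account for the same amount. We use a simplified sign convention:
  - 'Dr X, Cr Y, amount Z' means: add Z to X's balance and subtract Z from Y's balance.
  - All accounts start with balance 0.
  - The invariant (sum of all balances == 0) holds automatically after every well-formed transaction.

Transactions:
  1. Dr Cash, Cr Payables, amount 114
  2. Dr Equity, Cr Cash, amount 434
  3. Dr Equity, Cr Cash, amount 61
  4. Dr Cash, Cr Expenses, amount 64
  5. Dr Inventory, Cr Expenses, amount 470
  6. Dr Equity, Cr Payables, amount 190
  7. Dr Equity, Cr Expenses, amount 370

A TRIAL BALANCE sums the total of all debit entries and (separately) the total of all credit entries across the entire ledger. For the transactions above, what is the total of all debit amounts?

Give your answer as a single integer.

Answer: 1703

Derivation:
Txn 1: debit+=114
Txn 2: debit+=434
Txn 3: debit+=61
Txn 4: debit+=64
Txn 5: debit+=470
Txn 6: debit+=190
Txn 7: debit+=370
Total debits = 1703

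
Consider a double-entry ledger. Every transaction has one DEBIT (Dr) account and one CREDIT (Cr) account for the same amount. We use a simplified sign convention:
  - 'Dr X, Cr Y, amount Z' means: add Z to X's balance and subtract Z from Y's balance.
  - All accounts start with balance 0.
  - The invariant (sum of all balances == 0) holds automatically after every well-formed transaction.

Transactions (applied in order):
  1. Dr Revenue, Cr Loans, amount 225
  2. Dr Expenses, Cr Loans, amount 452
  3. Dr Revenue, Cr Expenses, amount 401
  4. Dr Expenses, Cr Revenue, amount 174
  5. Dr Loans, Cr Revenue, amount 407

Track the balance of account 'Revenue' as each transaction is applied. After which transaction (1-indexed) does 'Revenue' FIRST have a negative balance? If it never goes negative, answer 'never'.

Answer: never

Derivation:
After txn 1: Revenue=225
After txn 2: Revenue=225
After txn 3: Revenue=626
After txn 4: Revenue=452
After txn 5: Revenue=45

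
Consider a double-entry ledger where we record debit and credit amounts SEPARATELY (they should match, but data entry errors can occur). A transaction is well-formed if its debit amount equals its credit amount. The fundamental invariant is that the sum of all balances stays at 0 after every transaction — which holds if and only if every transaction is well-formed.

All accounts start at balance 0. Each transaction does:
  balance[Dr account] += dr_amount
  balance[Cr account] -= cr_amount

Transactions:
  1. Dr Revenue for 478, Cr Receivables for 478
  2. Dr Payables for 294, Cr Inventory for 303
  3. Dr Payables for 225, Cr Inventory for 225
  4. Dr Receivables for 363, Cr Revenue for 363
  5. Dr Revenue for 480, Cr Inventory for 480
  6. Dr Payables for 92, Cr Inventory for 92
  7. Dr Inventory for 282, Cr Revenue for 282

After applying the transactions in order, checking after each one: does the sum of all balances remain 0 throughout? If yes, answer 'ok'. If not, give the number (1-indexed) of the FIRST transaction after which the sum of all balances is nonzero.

After txn 1: dr=478 cr=478 sum_balances=0
After txn 2: dr=294 cr=303 sum_balances=-9
After txn 3: dr=225 cr=225 sum_balances=-9
After txn 4: dr=363 cr=363 sum_balances=-9
After txn 5: dr=480 cr=480 sum_balances=-9
After txn 6: dr=92 cr=92 sum_balances=-9
After txn 7: dr=282 cr=282 sum_balances=-9

Answer: 2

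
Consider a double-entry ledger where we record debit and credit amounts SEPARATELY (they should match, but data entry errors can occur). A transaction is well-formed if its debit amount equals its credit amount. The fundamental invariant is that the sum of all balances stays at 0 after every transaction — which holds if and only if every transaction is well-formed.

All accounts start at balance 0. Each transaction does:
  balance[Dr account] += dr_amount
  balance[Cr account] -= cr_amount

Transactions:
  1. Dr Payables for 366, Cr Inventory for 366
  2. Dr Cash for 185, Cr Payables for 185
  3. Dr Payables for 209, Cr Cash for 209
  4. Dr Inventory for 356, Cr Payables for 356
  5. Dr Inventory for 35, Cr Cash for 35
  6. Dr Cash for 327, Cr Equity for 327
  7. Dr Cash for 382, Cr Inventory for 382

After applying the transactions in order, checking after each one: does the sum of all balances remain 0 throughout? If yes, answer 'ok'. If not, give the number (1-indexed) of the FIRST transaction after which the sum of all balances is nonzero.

After txn 1: dr=366 cr=366 sum_balances=0
After txn 2: dr=185 cr=185 sum_balances=0
After txn 3: dr=209 cr=209 sum_balances=0
After txn 4: dr=356 cr=356 sum_balances=0
After txn 5: dr=35 cr=35 sum_balances=0
After txn 6: dr=327 cr=327 sum_balances=0
After txn 7: dr=382 cr=382 sum_balances=0

Answer: ok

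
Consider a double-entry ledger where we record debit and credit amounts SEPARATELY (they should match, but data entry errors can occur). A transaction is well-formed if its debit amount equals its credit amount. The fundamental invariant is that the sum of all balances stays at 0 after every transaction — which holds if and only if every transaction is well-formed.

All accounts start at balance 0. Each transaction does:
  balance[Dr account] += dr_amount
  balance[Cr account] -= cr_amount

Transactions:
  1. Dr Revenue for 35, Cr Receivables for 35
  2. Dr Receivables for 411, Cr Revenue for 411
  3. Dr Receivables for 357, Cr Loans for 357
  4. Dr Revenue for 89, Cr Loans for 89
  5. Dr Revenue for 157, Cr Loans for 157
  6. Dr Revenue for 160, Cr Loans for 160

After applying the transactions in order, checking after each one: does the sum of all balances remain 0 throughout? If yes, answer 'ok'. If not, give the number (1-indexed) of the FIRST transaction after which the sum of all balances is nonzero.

Answer: ok

Derivation:
After txn 1: dr=35 cr=35 sum_balances=0
After txn 2: dr=411 cr=411 sum_balances=0
After txn 3: dr=357 cr=357 sum_balances=0
After txn 4: dr=89 cr=89 sum_balances=0
After txn 5: dr=157 cr=157 sum_balances=0
After txn 6: dr=160 cr=160 sum_balances=0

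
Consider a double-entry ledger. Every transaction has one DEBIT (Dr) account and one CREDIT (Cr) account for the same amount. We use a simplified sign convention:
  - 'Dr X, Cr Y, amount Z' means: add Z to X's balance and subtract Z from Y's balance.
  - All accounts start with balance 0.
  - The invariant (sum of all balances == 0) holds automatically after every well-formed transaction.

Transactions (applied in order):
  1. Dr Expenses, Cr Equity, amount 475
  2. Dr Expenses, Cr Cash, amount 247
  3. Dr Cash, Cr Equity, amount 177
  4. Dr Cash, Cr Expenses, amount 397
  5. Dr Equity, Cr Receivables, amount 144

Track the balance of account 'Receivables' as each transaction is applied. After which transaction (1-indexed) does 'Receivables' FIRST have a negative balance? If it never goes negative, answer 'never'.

Answer: 5

Derivation:
After txn 1: Receivables=0
After txn 2: Receivables=0
After txn 3: Receivables=0
After txn 4: Receivables=0
After txn 5: Receivables=-144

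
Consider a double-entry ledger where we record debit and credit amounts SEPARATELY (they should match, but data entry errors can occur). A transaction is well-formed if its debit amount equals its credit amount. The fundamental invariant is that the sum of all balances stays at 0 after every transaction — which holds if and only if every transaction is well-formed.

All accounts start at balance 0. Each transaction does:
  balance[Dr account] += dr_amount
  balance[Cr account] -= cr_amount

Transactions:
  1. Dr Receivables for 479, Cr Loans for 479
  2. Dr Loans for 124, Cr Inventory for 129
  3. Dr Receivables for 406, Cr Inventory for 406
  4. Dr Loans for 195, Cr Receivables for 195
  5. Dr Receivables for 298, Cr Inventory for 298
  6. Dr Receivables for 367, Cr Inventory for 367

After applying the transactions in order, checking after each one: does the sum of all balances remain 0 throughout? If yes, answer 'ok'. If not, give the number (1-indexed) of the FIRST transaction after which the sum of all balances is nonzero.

Answer: 2

Derivation:
After txn 1: dr=479 cr=479 sum_balances=0
After txn 2: dr=124 cr=129 sum_balances=-5
After txn 3: dr=406 cr=406 sum_balances=-5
After txn 4: dr=195 cr=195 sum_balances=-5
After txn 5: dr=298 cr=298 sum_balances=-5
After txn 6: dr=367 cr=367 sum_balances=-5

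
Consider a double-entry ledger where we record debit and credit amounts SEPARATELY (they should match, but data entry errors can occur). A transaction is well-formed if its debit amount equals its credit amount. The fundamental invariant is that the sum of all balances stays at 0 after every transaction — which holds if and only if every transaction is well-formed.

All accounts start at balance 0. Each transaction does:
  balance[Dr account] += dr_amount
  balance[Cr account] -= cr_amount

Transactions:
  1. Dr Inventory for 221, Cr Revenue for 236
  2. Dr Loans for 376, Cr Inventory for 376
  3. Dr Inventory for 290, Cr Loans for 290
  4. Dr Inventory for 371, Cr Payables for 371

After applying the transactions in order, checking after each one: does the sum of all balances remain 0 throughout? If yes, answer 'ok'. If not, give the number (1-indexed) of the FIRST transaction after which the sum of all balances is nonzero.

Answer: 1

Derivation:
After txn 1: dr=221 cr=236 sum_balances=-15
After txn 2: dr=376 cr=376 sum_balances=-15
After txn 3: dr=290 cr=290 sum_balances=-15
After txn 4: dr=371 cr=371 sum_balances=-15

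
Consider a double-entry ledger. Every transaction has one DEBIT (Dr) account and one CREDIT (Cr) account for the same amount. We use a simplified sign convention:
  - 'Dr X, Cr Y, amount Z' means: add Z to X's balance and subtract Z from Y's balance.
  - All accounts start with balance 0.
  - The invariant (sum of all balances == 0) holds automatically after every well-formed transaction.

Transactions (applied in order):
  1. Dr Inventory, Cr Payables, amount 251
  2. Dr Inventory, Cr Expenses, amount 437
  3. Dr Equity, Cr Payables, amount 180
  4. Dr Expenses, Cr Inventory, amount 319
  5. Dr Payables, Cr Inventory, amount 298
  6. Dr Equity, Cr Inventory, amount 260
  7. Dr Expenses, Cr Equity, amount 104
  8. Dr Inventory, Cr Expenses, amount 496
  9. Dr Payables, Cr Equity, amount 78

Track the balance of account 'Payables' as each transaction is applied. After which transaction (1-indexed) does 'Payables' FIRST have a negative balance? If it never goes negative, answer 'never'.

Answer: 1

Derivation:
After txn 1: Payables=-251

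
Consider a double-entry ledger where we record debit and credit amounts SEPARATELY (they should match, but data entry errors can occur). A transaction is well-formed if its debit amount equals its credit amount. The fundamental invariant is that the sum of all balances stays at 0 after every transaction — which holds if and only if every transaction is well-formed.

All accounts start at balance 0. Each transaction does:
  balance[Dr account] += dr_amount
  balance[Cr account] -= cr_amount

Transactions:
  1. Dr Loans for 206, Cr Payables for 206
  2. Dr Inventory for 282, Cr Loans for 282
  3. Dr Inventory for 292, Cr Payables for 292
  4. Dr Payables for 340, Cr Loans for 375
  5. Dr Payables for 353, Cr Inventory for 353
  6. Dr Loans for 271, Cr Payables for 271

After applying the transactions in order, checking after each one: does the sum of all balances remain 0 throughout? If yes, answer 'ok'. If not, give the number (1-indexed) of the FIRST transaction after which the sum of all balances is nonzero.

Answer: 4

Derivation:
After txn 1: dr=206 cr=206 sum_balances=0
After txn 2: dr=282 cr=282 sum_balances=0
After txn 3: dr=292 cr=292 sum_balances=0
After txn 4: dr=340 cr=375 sum_balances=-35
After txn 5: dr=353 cr=353 sum_balances=-35
After txn 6: dr=271 cr=271 sum_balances=-35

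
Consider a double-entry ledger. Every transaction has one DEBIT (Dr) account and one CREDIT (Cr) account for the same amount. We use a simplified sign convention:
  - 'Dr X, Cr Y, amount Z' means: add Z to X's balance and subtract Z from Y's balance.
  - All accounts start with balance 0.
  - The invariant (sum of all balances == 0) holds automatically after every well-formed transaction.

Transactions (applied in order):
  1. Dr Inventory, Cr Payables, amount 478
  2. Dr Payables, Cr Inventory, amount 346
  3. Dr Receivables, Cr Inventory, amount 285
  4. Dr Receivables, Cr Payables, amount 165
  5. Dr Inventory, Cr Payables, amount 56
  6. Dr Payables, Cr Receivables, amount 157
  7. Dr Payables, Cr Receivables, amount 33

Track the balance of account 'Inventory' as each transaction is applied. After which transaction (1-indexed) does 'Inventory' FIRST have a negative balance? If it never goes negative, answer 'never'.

After txn 1: Inventory=478
After txn 2: Inventory=132
After txn 3: Inventory=-153

Answer: 3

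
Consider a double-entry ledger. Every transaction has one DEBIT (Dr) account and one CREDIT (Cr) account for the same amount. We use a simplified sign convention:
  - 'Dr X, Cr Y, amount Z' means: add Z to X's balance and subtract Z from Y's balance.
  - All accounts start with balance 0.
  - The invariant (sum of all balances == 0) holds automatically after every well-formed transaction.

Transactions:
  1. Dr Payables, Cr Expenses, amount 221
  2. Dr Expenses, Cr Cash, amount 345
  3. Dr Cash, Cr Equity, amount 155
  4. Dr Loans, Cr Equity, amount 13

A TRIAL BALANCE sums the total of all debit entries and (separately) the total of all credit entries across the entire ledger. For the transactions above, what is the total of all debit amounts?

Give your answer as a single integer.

Txn 1: debit+=221
Txn 2: debit+=345
Txn 3: debit+=155
Txn 4: debit+=13
Total debits = 734

Answer: 734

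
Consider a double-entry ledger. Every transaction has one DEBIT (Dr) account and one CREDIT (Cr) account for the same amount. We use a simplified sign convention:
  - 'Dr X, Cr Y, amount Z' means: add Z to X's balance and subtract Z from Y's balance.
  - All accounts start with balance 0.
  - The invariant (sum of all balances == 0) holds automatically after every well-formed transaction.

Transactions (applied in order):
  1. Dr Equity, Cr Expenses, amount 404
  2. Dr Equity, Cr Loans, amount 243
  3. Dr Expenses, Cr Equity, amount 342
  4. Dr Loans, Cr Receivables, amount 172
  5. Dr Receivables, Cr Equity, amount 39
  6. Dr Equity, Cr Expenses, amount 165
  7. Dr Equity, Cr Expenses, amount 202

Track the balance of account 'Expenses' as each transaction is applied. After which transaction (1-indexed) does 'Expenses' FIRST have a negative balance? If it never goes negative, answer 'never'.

After txn 1: Expenses=-404

Answer: 1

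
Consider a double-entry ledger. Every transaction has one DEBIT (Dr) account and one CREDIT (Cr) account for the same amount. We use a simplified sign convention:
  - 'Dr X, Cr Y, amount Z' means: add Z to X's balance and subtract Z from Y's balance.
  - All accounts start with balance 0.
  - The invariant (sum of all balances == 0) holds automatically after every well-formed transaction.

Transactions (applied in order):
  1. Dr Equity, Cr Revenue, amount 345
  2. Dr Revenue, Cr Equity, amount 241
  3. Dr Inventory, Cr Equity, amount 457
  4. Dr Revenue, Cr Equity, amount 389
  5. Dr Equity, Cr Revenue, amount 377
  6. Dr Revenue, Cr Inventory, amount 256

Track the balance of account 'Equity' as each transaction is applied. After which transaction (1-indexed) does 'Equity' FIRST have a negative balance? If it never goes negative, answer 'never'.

After txn 1: Equity=345
After txn 2: Equity=104
After txn 3: Equity=-353

Answer: 3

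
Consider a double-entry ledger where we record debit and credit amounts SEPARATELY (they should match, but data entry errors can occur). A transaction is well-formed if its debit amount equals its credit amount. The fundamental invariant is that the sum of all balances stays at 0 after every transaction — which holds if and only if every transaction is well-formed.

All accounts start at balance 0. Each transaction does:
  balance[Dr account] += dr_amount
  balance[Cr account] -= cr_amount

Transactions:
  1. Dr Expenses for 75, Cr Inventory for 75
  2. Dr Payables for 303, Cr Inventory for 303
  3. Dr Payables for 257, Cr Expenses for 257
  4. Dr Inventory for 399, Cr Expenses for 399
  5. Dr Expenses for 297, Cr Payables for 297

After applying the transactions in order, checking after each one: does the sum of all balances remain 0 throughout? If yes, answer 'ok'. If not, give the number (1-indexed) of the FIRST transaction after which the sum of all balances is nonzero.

After txn 1: dr=75 cr=75 sum_balances=0
After txn 2: dr=303 cr=303 sum_balances=0
After txn 3: dr=257 cr=257 sum_balances=0
After txn 4: dr=399 cr=399 sum_balances=0
After txn 5: dr=297 cr=297 sum_balances=0

Answer: ok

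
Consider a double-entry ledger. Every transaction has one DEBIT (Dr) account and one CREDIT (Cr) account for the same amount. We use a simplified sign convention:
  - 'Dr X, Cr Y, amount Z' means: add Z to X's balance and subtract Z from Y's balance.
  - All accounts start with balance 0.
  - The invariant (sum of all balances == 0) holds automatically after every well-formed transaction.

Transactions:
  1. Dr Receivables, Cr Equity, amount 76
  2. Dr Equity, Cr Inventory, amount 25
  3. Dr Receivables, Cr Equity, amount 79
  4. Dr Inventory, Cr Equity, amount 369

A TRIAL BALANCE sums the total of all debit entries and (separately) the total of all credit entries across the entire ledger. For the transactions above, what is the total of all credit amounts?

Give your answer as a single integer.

Answer: 549

Derivation:
Txn 1: credit+=76
Txn 2: credit+=25
Txn 3: credit+=79
Txn 4: credit+=369
Total credits = 549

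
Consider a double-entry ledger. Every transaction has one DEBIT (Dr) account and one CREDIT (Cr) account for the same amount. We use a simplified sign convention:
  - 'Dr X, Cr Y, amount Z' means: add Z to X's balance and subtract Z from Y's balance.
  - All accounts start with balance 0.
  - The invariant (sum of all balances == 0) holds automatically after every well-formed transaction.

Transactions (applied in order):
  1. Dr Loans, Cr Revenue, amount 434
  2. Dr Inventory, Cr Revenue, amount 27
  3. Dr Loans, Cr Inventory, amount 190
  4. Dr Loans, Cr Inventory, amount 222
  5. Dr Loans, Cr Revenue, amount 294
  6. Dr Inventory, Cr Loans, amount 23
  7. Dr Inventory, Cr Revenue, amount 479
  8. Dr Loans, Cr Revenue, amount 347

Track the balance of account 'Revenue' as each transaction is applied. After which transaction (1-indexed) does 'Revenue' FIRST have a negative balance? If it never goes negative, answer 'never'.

Answer: 1

Derivation:
After txn 1: Revenue=-434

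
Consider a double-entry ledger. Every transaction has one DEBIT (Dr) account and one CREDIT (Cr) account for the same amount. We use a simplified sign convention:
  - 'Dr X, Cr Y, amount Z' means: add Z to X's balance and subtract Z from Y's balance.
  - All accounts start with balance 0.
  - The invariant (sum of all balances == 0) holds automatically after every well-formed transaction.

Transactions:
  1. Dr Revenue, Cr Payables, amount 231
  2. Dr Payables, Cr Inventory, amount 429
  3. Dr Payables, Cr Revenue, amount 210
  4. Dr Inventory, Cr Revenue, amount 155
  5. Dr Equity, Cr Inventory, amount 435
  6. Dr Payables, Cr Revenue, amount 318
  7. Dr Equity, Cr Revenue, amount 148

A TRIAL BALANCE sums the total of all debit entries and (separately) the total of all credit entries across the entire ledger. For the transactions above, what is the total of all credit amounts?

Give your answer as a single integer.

Answer: 1926

Derivation:
Txn 1: credit+=231
Txn 2: credit+=429
Txn 3: credit+=210
Txn 4: credit+=155
Txn 5: credit+=435
Txn 6: credit+=318
Txn 7: credit+=148
Total credits = 1926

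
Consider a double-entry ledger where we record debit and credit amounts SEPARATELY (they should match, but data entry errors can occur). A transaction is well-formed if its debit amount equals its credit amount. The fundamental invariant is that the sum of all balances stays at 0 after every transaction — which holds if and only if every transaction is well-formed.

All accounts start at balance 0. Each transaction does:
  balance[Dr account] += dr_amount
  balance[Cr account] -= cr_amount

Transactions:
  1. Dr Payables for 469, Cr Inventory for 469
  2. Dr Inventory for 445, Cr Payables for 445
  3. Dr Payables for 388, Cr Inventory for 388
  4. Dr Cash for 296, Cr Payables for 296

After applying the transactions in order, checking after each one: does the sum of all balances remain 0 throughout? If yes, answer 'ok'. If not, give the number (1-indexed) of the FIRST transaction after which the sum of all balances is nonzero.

After txn 1: dr=469 cr=469 sum_balances=0
After txn 2: dr=445 cr=445 sum_balances=0
After txn 3: dr=388 cr=388 sum_balances=0
After txn 4: dr=296 cr=296 sum_balances=0

Answer: ok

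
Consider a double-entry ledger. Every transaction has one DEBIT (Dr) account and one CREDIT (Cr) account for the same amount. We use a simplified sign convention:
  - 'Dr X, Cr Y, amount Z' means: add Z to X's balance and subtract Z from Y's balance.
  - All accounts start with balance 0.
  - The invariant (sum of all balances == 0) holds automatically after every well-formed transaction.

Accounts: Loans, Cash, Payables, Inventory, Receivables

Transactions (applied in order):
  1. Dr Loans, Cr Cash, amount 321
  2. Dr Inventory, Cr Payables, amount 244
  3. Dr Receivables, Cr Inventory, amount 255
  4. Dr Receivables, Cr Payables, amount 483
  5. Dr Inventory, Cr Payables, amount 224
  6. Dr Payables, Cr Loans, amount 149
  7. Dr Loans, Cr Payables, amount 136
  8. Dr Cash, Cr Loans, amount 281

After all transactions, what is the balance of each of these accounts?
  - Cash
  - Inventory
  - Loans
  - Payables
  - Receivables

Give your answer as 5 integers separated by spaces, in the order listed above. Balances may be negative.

Answer: -40 213 27 -938 738

Derivation:
After txn 1 (Dr Loans, Cr Cash, amount 321): Cash=-321 Loans=321
After txn 2 (Dr Inventory, Cr Payables, amount 244): Cash=-321 Inventory=244 Loans=321 Payables=-244
After txn 3 (Dr Receivables, Cr Inventory, amount 255): Cash=-321 Inventory=-11 Loans=321 Payables=-244 Receivables=255
After txn 4 (Dr Receivables, Cr Payables, amount 483): Cash=-321 Inventory=-11 Loans=321 Payables=-727 Receivables=738
After txn 5 (Dr Inventory, Cr Payables, amount 224): Cash=-321 Inventory=213 Loans=321 Payables=-951 Receivables=738
After txn 6 (Dr Payables, Cr Loans, amount 149): Cash=-321 Inventory=213 Loans=172 Payables=-802 Receivables=738
After txn 7 (Dr Loans, Cr Payables, amount 136): Cash=-321 Inventory=213 Loans=308 Payables=-938 Receivables=738
After txn 8 (Dr Cash, Cr Loans, amount 281): Cash=-40 Inventory=213 Loans=27 Payables=-938 Receivables=738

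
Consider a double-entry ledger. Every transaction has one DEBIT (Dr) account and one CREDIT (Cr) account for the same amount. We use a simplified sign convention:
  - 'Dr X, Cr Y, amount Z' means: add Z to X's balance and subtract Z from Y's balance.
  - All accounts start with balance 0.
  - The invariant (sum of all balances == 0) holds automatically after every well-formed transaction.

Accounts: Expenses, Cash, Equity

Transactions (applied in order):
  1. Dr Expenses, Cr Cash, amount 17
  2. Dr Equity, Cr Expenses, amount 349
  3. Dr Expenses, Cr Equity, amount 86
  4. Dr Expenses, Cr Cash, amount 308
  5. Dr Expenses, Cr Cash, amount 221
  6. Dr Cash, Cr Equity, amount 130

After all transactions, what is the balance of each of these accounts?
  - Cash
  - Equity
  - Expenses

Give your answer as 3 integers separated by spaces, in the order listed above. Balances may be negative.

Answer: -416 133 283

Derivation:
After txn 1 (Dr Expenses, Cr Cash, amount 17): Cash=-17 Expenses=17
After txn 2 (Dr Equity, Cr Expenses, amount 349): Cash=-17 Equity=349 Expenses=-332
After txn 3 (Dr Expenses, Cr Equity, amount 86): Cash=-17 Equity=263 Expenses=-246
After txn 4 (Dr Expenses, Cr Cash, amount 308): Cash=-325 Equity=263 Expenses=62
After txn 5 (Dr Expenses, Cr Cash, amount 221): Cash=-546 Equity=263 Expenses=283
After txn 6 (Dr Cash, Cr Equity, amount 130): Cash=-416 Equity=133 Expenses=283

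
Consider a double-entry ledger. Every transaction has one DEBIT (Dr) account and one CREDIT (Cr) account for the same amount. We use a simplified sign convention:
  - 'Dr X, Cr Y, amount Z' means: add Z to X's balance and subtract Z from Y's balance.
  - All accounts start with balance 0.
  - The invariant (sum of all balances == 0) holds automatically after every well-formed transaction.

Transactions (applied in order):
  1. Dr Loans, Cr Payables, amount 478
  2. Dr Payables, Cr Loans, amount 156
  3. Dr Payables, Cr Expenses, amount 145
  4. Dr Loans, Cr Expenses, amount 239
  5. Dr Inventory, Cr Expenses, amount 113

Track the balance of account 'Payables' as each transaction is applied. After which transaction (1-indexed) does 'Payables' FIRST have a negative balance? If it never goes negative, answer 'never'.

Answer: 1

Derivation:
After txn 1: Payables=-478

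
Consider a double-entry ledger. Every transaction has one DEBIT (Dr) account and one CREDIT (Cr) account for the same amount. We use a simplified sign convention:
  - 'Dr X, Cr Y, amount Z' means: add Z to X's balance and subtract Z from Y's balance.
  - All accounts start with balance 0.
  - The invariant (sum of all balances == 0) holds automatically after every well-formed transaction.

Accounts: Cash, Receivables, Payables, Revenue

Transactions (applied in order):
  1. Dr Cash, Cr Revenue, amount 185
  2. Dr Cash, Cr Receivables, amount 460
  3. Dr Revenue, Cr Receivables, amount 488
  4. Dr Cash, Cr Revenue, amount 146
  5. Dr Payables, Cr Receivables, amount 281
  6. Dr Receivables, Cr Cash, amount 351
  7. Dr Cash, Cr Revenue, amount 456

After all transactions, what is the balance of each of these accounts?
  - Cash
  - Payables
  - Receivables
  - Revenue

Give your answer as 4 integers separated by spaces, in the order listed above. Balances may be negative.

After txn 1 (Dr Cash, Cr Revenue, amount 185): Cash=185 Revenue=-185
After txn 2 (Dr Cash, Cr Receivables, amount 460): Cash=645 Receivables=-460 Revenue=-185
After txn 3 (Dr Revenue, Cr Receivables, amount 488): Cash=645 Receivables=-948 Revenue=303
After txn 4 (Dr Cash, Cr Revenue, amount 146): Cash=791 Receivables=-948 Revenue=157
After txn 5 (Dr Payables, Cr Receivables, amount 281): Cash=791 Payables=281 Receivables=-1229 Revenue=157
After txn 6 (Dr Receivables, Cr Cash, amount 351): Cash=440 Payables=281 Receivables=-878 Revenue=157
After txn 7 (Dr Cash, Cr Revenue, amount 456): Cash=896 Payables=281 Receivables=-878 Revenue=-299

Answer: 896 281 -878 -299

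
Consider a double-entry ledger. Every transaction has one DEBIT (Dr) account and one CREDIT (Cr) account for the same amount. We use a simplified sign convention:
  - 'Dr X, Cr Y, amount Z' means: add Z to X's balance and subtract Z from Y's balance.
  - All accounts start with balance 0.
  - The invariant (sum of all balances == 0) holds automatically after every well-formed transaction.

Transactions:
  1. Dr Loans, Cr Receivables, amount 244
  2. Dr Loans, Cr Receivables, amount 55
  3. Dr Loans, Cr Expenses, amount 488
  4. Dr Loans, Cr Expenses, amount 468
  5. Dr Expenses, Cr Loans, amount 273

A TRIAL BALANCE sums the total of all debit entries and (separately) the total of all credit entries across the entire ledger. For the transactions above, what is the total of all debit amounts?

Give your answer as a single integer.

Txn 1: debit+=244
Txn 2: debit+=55
Txn 3: debit+=488
Txn 4: debit+=468
Txn 5: debit+=273
Total debits = 1528

Answer: 1528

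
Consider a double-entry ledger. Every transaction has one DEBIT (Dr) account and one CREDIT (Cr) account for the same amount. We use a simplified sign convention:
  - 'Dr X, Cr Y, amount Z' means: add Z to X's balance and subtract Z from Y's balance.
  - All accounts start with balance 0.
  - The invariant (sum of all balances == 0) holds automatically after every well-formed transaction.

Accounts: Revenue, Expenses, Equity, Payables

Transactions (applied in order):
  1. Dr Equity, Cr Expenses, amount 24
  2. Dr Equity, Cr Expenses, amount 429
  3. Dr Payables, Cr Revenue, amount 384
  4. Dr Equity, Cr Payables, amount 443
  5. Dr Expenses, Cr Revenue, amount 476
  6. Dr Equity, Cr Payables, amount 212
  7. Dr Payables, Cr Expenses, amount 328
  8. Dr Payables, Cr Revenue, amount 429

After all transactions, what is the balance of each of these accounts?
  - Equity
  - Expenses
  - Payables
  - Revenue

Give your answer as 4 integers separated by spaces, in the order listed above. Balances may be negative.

Answer: 1108 -305 486 -1289

Derivation:
After txn 1 (Dr Equity, Cr Expenses, amount 24): Equity=24 Expenses=-24
After txn 2 (Dr Equity, Cr Expenses, amount 429): Equity=453 Expenses=-453
After txn 3 (Dr Payables, Cr Revenue, amount 384): Equity=453 Expenses=-453 Payables=384 Revenue=-384
After txn 4 (Dr Equity, Cr Payables, amount 443): Equity=896 Expenses=-453 Payables=-59 Revenue=-384
After txn 5 (Dr Expenses, Cr Revenue, amount 476): Equity=896 Expenses=23 Payables=-59 Revenue=-860
After txn 6 (Dr Equity, Cr Payables, amount 212): Equity=1108 Expenses=23 Payables=-271 Revenue=-860
After txn 7 (Dr Payables, Cr Expenses, amount 328): Equity=1108 Expenses=-305 Payables=57 Revenue=-860
After txn 8 (Dr Payables, Cr Revenue, amount 429): Equity=1108 Expenses=-305 Payables=486 Revenue=-1289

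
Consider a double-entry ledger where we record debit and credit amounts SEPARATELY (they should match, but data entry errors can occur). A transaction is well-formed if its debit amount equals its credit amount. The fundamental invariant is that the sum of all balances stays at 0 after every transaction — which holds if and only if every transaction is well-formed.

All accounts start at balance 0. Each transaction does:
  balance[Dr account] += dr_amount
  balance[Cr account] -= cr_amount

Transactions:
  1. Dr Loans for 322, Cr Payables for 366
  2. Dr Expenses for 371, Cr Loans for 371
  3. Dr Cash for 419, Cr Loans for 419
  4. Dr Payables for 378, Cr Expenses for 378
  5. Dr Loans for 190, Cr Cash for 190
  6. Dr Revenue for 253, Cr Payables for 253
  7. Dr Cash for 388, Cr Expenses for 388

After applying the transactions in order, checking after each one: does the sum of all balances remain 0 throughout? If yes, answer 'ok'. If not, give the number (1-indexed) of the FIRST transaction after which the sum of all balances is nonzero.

Answer: 1

Derivation:
After txn 1: dr=322 cr=366 sum_balances=-44
After txn 2: dr=371 cr=371 sum_balances=-44
After txn 3: dr=419 cr=419 sum_balances=-44
After txn 4: dr=378 cr=378 sum_balances=-44
After txn 5: dr=190 cr=190 sum_balances=-44
After txn 6: dr=253 cr=253 sum_balances=-44
After txn 7: dr=388 cr=388 sum_balances=-44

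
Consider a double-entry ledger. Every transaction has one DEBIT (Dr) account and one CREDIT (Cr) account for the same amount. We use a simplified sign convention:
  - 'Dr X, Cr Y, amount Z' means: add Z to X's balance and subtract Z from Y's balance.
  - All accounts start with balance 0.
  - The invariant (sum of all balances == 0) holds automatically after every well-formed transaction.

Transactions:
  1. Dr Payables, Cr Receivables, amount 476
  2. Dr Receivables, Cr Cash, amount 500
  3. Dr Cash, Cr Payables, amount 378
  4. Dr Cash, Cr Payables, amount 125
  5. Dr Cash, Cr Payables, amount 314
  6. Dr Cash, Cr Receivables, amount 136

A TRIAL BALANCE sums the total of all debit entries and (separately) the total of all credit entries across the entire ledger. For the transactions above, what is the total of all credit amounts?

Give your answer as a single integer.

Txn 1: credit+=476
Txn 2: credit+=500
Txn 3: credit+=378
Txn 4: credit+=125
Txn 5: credit+=314
Txn 6: credit+=136
Total credits = 1929

Answer: 1929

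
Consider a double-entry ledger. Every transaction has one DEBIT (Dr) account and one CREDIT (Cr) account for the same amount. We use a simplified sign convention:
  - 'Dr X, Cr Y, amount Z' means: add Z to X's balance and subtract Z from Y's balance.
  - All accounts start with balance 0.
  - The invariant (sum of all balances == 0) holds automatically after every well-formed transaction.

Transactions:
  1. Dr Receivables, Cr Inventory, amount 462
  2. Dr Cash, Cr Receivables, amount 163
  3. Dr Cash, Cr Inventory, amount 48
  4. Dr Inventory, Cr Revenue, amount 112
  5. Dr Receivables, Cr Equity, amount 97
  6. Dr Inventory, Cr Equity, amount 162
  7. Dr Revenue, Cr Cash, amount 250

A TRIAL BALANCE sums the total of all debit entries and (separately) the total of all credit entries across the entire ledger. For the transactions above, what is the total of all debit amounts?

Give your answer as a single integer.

Answer: 1294

Derivation:
Txn 1: debit+=462
Txn 2: debit+=163
Txn 3: debit+=48
Txn 4: debit+=112
Txn 5: debit+=97
Txn 6: debit+=162
Txn 7: debit+=250
Total debits = 1294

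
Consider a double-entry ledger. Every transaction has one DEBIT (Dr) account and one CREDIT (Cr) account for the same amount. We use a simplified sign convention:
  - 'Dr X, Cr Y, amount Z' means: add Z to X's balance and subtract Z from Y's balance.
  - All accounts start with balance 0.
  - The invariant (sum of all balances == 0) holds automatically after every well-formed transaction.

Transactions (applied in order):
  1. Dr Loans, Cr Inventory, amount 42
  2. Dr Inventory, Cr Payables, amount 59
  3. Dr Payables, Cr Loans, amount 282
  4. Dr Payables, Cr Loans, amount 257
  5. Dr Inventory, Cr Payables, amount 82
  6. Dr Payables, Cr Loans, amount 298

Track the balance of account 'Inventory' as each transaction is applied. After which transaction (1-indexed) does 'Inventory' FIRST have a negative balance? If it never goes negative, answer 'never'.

After txn 1: Inventory=-42

Answer: 1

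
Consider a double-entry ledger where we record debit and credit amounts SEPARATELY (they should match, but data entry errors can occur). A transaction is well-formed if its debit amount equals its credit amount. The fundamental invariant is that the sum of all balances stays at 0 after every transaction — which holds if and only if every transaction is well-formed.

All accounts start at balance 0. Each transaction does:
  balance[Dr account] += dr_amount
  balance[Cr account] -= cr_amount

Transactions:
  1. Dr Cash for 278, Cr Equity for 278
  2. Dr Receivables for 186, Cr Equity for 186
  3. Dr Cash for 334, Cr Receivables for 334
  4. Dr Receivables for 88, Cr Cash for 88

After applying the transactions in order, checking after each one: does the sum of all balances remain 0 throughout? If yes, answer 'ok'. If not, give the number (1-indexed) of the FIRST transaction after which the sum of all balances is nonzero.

After txn 1: dr=278 cr=278 sum_balances=0
After txn 2: dr=186 cr=186 sum_balances=0
After txn 3: dr=334 cr=334 sum_balances=0
After txn 4: dr=88 cr=88 sum_balances=0

Answer: ok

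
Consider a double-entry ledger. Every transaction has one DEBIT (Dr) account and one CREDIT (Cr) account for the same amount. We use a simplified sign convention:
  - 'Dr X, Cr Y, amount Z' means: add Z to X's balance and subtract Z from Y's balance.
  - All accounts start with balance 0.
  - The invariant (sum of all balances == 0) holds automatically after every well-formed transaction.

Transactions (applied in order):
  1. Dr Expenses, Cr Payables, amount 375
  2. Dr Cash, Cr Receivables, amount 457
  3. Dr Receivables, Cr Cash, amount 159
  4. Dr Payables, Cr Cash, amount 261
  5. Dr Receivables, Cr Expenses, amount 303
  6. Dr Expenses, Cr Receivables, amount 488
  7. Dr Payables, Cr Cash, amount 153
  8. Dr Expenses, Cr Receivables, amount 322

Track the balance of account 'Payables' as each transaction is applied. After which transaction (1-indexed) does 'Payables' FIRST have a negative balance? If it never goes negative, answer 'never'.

After txn 1: Payables=-375

Answer: 1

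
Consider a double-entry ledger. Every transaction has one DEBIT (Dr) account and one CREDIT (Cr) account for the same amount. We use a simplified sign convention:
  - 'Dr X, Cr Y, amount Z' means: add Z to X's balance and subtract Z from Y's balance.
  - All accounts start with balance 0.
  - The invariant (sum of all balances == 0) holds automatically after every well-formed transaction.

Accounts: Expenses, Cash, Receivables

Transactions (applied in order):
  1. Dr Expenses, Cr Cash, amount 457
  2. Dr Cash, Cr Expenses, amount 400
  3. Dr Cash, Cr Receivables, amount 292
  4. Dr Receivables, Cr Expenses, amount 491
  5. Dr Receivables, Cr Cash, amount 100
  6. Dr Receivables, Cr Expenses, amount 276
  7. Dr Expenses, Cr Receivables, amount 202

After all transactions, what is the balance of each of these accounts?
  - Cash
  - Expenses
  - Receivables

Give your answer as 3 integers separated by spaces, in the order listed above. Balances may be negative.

After txn 1 (Dr Expenses, Cr Cash, amount 457): Cash=-457 Expenses=457
After txn 2 (Dr Cash, Cr Expenses, amount 400): Cash=-57 Expenses=57
After txn 3 (Dr Cash, Cr Receivables, amount 292): Cash=235 Expenses=57 Receivables=-292
After txn 4 (Dr Receivables, Cr Expenses, amount 491): Cash=235 Expenses=-434 Receivables=199
After txn 5 (Dr Receivables, Cr Cash, amount 100): Cash=135 Expenses=-434 Receivables=299
After txn 6 (Dr Receivables, Cr Expenses, amount 276): Cash=135 Expenses=-710 Receivables=575
After txn 7 (Dr Expenses, Cr Receivables, amount 202): Cash=135 Expenses=-508 Receivables=373

Answer: 135 -508 373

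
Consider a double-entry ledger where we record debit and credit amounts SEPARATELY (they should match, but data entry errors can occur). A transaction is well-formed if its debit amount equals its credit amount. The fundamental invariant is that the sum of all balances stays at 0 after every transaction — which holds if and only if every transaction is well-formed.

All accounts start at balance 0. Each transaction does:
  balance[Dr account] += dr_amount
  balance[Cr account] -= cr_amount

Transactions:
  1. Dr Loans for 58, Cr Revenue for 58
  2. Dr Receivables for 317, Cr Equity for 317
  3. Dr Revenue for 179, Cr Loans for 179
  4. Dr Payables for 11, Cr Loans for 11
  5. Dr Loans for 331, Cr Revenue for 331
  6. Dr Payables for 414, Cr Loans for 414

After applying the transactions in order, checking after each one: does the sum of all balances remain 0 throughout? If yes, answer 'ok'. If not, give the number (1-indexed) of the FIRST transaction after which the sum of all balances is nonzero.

After txn 1: dr=58 cr=58 sum_balances=0
After txn 2: dr=317 cr=317 sum_balances=0
After txn 3: dr=179 cr=179 sum_balances=0
After txn 4: dr=11 cr=11 sum_balances=0
After txn 5: dr=331 cr=331 sum_balances=0
After txn 6: dr=414 cr=414 sum_balances=0

Answer: ok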